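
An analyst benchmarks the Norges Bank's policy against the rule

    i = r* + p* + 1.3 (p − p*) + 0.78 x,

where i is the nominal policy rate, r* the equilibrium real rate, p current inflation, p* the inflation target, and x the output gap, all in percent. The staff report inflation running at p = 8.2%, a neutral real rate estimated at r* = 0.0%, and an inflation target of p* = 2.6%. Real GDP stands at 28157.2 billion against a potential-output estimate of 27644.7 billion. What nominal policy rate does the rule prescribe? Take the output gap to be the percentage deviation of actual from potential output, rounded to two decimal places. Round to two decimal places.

11.32%

Output gap = 100 × (28157.2 − 27644.7) / 27644.7 = 1.85%.
i = 0.00 + 2.60 + 1.3 × (8.20 − 2.60) + 0.78 × 1.85
   = 0.00 + 2.6 + 7.28 + 1.443 = 11.32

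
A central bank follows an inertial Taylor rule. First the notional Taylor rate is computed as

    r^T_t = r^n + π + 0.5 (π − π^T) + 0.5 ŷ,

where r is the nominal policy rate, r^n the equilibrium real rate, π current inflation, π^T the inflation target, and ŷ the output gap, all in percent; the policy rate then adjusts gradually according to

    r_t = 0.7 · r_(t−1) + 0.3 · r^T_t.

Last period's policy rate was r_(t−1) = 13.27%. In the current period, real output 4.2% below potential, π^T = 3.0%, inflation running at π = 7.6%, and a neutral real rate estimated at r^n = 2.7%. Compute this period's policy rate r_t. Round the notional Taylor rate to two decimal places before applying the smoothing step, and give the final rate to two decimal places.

Output 4.2% below potential → ŷ = -4.2.
r^T_t = 2.7 + 7.6 + 0.5 × (7.6 − 3.0) + 0.5 × (-4.2)
   = 2.7 + 7.6 + 2.3 − 2.1 = 10.50
r_t = 0.7 × 13.27 + 0.3 × 10.50 = 9.289 + 3.15 = 12.44

12.44%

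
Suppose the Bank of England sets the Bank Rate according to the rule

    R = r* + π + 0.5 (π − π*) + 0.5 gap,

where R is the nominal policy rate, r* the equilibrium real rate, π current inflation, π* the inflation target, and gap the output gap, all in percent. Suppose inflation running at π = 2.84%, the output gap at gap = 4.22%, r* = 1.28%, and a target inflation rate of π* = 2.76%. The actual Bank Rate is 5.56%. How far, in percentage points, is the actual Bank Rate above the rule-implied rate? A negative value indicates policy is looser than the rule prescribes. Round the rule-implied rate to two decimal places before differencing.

-0.71 pp

R = 1.28 + 2.84 + 0.5 × (2.84 − 2.76) + 0.5 × 4.22
   = 1.28 + 2.84 + 0.04 + 2.11 = 6.27
Deviation = 5.56 − 6.27 = -0.71 pp.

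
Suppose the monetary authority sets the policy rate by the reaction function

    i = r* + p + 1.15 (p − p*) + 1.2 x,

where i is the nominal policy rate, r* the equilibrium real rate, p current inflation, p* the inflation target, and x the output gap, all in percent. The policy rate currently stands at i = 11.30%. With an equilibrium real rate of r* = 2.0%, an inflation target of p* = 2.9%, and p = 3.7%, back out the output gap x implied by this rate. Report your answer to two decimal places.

3.90%

1.2 x = 11.30 − 2.0 − 3.7 − 1.15 × (3.7 − 2.9) = 4.68
x = 4.68 / 1.2 = 3.90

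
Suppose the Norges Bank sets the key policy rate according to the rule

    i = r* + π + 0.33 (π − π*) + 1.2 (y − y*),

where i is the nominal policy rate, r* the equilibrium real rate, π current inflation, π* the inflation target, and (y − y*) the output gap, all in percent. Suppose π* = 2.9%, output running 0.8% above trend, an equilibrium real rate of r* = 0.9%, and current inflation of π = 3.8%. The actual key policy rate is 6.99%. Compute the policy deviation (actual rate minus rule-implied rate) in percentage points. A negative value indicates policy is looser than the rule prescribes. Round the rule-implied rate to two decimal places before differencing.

1.03 pp

Output 0.8% above potential → (y − y*) = 0.8.
i = 0.9 + 3.8 + 0.33 × (3.8 − 2.9) + 1.2 × 0.8
   = 0.9 + 3.8 + 0.297 + 0.96 = 5.96
Deviation = 6.99 − 5.96 = 1.03 pp.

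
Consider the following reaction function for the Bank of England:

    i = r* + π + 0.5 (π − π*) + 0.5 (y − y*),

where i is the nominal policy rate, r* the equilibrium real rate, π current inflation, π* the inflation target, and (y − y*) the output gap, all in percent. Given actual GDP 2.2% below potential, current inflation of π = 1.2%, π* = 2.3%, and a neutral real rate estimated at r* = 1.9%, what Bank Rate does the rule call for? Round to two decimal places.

Output 2.2% below potential → (y − y*) = -2.2.
i = 1.9 + 1.2 + 0.5 × (1.2 − 2.3) + 0.5 × (-2.2)
   = 1.9 + 1.2 − 0.55 − 1.1 = 1.45

1.45%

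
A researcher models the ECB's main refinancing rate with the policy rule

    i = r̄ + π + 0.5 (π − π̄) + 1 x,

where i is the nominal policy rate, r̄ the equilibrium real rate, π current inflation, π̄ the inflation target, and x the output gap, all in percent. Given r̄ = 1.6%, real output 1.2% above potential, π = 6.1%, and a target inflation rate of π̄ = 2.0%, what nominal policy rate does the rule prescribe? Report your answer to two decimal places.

Output 1.2% above potential → x = 1.2.
i = 1.6 + 6.1 + 0.5 × (6.1 − 2.0) + 1 × 1.2
   = 1.6 + 6.1 + 2.05 + 1.2 = 10.95

10.95%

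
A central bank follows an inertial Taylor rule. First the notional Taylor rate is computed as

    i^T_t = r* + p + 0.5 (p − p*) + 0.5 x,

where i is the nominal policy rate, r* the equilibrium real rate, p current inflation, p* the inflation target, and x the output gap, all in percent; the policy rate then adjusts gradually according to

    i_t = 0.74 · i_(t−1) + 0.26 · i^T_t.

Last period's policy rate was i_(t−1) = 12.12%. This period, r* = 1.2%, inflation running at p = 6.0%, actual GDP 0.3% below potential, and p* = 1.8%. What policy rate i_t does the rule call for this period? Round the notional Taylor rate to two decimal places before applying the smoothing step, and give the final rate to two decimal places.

Output 0.3% below potential → x = -0.3.
i^T_t = 1.2 + 6.0 + 0.5 × (6.0 − 1.8) + 0.5 × (-0.3)
   = 1.2 + 6 + 2.1 − 0.15 = 9.15
i_t = 0.74 × 12.12 + 0.26 × 9.15 = 8.9688 + 2.379 = 11.35

11.35%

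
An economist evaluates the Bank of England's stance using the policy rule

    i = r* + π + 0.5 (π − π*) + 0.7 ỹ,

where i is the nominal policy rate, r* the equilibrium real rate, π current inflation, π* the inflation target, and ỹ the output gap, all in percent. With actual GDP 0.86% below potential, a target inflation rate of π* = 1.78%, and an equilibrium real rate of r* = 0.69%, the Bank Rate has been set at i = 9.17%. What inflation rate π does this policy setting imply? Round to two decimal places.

6.65%

Output 0.86% below potential → ỹ = -0.86.
Collecting π: i = r* + (1 + 0.5) π − 0.5 π* + 0.7 ỹ
1.5 π = 9.17 − 0.69 + 0.5 × 1.78 − 0.7 × (-0.86) = 9.972
π = 9.972 / 1.5 = 6.65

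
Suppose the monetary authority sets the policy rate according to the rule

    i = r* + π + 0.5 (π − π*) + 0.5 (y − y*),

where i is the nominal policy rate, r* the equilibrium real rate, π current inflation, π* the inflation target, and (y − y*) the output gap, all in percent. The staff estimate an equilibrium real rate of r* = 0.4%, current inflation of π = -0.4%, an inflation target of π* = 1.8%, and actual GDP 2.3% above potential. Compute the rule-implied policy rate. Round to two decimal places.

Output 2.3% above potential → (y − y*) = 2.3.
i = 0.4 + (-0.4) + 0.5 × (-0.4 − 1.8) + 0.5 × 2.3
   = 0.4 − 0.4 − 1.1 + 1.15 = 0.05

0.05%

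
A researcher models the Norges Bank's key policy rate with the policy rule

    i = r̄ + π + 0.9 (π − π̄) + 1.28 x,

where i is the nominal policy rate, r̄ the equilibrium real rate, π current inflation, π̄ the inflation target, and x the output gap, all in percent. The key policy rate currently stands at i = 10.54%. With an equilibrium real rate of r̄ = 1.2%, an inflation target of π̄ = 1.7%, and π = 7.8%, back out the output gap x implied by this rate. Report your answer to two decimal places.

-3.09%

1.28 x = 10.54 − 1.2 − 7.8 − 0.9 × (7.8 − 1.7) = -3.95
x = -3.95 / 1.28 = -3.09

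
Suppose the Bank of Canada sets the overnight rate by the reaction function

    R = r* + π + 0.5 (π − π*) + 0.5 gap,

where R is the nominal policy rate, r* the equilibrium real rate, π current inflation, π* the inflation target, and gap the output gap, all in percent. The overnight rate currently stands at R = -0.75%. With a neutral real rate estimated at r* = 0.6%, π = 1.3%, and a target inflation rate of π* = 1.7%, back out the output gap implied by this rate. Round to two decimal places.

-4.90%

0.5 gap = -0.75 − 0.6 − 1.3 − 0.5 × (1.3 − 1.7) = -2.45
gap = -2.45 / 0.5 = -4.90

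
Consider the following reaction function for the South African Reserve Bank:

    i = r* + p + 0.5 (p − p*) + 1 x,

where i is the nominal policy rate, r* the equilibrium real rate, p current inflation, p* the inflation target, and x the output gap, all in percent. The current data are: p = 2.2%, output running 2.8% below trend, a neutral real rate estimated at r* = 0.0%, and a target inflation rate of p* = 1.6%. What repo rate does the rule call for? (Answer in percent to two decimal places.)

Output 2.8% below potential → x = -2.8.
i = 0.0 + 2.2 + 0.5 × (2.2 − 1.6) + 1 × (-2.8)
   = 0.0 + 2.2 + 0.3 − 2.8 = -0.30

-0.30%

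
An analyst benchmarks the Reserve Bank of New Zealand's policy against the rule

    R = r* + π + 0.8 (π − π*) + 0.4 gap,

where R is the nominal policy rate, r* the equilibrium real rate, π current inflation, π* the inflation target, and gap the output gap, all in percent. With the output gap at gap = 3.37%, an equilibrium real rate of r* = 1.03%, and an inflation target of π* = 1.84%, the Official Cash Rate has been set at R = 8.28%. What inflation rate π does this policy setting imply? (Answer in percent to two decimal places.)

Collecting π: R = r* + (1 + 0.8) π − 0.8 π* + 0.4 gap
1.8 π = 8.28 − 1.03 + 0.8 × 1.84 − 0.4 × 3.37 = 7.374
π = 7.374 / 1.8 = 4.10

4.10%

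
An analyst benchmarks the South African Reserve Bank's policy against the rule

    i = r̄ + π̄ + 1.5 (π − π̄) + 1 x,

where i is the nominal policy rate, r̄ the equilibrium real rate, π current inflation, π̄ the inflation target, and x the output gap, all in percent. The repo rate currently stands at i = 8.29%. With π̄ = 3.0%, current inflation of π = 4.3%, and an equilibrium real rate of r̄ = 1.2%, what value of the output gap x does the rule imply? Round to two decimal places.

1 x = 8.29 − 1.2 − 3.0 − 1.5 × (4.3 − 3.0) = 2.14
x = 2.14 / 1 = 2.14

2.14%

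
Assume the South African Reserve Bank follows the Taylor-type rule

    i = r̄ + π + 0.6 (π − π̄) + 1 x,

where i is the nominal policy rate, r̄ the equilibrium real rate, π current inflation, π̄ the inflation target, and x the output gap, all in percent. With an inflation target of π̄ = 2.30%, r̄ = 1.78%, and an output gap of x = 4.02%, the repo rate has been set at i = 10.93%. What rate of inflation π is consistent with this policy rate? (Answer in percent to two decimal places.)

4.07%

Collecting π: i = r̄ + (1 + 0.6) π − 0.6 π̄ + 1 x
1.6 π = 10.93 − 1.78 + 0.6 × 2.30 − 1 × 4.02 = 6.51
π = 6.51 / 1.6 = 4.07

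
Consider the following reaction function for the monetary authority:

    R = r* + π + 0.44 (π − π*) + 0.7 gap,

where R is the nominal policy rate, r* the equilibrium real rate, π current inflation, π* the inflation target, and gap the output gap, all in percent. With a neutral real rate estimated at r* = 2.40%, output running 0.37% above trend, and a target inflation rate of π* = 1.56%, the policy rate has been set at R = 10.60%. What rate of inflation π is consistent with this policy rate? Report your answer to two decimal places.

Output 0.37% above potential → gap = 0.37.
Collecting π: R = r* + (1 + 0.44) π − 0.44 π* + 0.7 gap
1.44 π = 10.60 − 2.40 + 0.44 × 1.56 − 0.7 × 0.37 = 8.6274
π = 8.6274 / 1.44 = 5.99

5.99%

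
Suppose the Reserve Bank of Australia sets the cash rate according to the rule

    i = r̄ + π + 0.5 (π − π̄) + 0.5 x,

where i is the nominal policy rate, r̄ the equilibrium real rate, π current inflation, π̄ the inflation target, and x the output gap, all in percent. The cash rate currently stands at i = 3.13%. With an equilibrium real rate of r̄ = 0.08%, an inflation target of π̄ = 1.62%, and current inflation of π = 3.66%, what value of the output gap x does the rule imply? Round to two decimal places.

-3.26%

0.5 x = 3.13 − 0.08 − 3.66 − 0.5 × (3.66 − 1.62) = -1.63
x = -1.63 / 0.5 = -3.26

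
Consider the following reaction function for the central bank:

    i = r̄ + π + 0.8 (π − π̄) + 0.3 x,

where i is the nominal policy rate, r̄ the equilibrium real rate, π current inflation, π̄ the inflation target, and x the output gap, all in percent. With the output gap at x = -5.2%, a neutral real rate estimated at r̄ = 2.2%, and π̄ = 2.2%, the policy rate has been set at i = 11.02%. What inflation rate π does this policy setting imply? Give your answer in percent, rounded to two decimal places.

6.74%

Collecting π: i = r̄ + (1 + 0.8) π − 0.8 π̄ + 0.3 x
1.8 π = 11.02 − 2.2 + 0.8 × 2.2 − 0.3 × (-5.2) = 12.14
π = 12.14 / 1.8 = 6.74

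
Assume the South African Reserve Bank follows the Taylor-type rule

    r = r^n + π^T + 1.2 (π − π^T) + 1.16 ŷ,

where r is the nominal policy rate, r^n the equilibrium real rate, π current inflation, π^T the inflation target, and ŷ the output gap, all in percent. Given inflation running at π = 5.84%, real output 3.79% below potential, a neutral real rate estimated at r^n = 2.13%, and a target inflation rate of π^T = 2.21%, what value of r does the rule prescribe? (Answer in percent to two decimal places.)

Output 3.79% below potential → ŷ = -3.79.
r = 2.13 + 2.21 + 1.2 × (5.84 − 2.21) + 1.16 × (-3.79)
   = 2.13 + 2.21 + 4.356 − 4.3964 = 4.30

4.30%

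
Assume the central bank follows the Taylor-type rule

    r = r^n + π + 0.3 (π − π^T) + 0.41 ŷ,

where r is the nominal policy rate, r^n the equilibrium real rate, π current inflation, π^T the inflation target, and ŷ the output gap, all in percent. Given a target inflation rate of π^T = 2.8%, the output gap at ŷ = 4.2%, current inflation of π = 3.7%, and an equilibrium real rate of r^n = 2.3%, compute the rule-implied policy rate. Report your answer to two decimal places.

r = 2.3 + 3.7 + 0.3 × (3.7 − 2.8) + 0.41 × 4.2
   = 2.3 + 3.7 + 0.27 + 1.722 = 7.99

7.99%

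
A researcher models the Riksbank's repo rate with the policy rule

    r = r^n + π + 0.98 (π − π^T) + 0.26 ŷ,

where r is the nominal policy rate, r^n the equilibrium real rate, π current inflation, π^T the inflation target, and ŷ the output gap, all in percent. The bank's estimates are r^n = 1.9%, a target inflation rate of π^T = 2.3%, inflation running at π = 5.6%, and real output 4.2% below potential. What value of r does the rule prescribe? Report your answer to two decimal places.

Output 4.2% below potential → ŷ = -4.2.
r = 1.9 + 5.6 + 0.98 × (5.6 − 2.3) + 0.26 × (-4.2)
   = 1.9 + 5.6 + 3.234 − 1.092 = 9.64

9.64%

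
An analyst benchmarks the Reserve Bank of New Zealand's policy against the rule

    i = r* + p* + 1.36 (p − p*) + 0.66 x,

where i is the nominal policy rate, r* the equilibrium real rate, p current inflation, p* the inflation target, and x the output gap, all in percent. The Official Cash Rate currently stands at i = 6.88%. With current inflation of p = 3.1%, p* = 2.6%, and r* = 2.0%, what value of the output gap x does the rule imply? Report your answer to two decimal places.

0.66 x = 6.88 − 2.0 − 2.6 − 1.36 × (3.1 − 2.6) = 1.6
x = 1.6 / 0.66 = 2.42

2.42%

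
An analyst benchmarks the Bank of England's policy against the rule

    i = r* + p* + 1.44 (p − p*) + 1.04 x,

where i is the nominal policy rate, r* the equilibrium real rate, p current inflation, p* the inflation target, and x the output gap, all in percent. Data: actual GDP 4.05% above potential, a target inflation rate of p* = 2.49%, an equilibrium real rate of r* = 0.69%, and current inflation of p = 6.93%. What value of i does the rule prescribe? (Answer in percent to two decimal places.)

Output 4.05% above potential → x = 4.05.
i = 0.69 + 2.49 + 1.44 × (6.93 − 2.49) + 1.04 × 4.05
   = 0.69 + 2.49 + 6.3936 + 4.212 = 13.79

13.79%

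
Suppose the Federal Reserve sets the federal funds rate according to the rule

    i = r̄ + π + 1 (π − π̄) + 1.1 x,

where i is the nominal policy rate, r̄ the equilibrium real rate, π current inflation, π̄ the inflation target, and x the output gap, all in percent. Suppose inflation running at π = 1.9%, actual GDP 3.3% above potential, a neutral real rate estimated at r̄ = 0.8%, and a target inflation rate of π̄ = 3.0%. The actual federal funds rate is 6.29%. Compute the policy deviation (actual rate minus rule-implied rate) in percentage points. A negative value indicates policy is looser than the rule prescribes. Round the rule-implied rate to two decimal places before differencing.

Output 3.3% above potential → x = 3.3.
i = 0.8 + 1.9 + 1 × (1.9 − 3.0) + 1.1 × 3.3
   = 0.8 + 1.9 − 1.1 + 3.63 = 5.23
Deviation = 6.29 − 5.23 = 1.06 pp.

1.06 pp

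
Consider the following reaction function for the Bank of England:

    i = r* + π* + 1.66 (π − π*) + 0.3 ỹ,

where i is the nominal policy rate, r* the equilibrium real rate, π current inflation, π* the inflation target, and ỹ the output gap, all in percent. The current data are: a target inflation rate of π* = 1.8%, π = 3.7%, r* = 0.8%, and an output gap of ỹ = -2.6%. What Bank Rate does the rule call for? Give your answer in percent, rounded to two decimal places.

i = 0.8 + 1.8 + 1.66 × (3.7 − 1.8) + 0.3 × (-2.6)
   = 0.8 + 1.8 + 3.154 − 0.78 = 4.97

4.97%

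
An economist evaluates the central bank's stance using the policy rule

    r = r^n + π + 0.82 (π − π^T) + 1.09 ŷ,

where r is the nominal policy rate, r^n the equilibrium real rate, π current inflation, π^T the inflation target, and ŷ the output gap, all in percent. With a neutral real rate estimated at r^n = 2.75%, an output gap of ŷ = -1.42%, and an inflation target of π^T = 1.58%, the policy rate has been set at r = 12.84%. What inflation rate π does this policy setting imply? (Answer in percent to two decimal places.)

7.11%

Collecting π: r = r^n + (1 + 0.82) π − 0.82 π^T + 1.09 ŷ
1.82 π = 12.84 − 2.75 + 0.82 × 1.58 − 1.09 × (-1.42) = 12.9334
π = 12.9334 / 1.82 = 7.11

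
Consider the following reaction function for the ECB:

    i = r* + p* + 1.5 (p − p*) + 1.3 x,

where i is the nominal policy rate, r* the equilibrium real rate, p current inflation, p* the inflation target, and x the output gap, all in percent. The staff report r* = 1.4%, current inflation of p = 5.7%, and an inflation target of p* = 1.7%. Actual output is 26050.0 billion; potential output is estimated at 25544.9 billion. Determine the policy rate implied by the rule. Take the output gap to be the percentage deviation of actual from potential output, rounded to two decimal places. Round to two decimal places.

11.67%

Output gap = 100 × (26050.0 − 25544.9) / 25544.9 = 1.98%.
i = 1.40 + 1.70 + 1.5 × (5.70 − 1.70) + 1.3 × 1.98
   = 1.40 + 1.7 + 6 + 2.574 = 11.67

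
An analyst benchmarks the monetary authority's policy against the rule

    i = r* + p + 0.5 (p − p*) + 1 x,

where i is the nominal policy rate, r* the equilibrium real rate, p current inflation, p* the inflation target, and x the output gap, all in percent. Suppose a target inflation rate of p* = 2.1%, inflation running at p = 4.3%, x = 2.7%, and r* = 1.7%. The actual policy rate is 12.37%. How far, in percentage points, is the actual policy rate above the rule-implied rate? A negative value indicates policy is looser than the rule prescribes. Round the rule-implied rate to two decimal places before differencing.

2.57 pp

i = 1.7 + 4.3 + 0.5 × (4.3 − 2.1) + 1 × 2.7
   = 1.7 + 4.3 + 1.1 + 2.7 = 9.80
Deviation = 12.37 − 9.80 = 2.57 pp.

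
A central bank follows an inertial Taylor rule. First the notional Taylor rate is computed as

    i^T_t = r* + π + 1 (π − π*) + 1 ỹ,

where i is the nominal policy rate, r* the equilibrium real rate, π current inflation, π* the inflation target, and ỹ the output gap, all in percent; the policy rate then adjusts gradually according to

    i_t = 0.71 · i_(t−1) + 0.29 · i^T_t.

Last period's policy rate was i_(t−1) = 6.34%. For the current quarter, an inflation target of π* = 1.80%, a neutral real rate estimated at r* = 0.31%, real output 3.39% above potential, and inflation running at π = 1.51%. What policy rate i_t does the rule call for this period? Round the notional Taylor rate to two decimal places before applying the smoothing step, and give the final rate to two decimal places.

5.93%

Output 3.39% above potential → ỹ = 3.39.
i^T_t = 0.31 + 1.51 + 1 × (1.51 − 1.80) + 1 × 3.39
   = 0.31 + 1.51 − 0.29 + 3.39 = 4.92
i_t = 0.71 × 6.34 + 0.29 × 4.92 = 4.5014 + 1.4268 = 5.93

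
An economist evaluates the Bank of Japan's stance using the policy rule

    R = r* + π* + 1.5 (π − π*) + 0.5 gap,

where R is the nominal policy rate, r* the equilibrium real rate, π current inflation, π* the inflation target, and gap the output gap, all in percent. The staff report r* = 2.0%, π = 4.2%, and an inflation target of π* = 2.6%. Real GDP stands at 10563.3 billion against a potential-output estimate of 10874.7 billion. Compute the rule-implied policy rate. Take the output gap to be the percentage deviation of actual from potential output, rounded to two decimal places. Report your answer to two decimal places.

5.57%

Output gap = 100 × (10563.3 − 10874.7) / 10874.7 = -2.86%.
R = 2.00 + 2.60 + 1.5 × (4.20 − 2.60) + 0.5 × (-2.86)
   = 2.00 + 2.6 + 2.4 − 1.43 = 5.57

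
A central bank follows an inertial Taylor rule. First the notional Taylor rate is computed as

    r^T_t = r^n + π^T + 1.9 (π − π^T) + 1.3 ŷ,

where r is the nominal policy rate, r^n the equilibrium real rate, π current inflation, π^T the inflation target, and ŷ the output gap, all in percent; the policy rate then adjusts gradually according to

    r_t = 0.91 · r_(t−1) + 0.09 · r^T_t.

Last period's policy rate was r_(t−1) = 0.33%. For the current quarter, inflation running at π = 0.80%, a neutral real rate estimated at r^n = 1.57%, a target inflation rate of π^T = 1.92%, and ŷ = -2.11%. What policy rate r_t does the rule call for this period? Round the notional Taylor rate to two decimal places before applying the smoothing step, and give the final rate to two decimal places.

r^T_t = 1.57 + 1.92 + 1.9 × (0.80 − 1.92) + 1.3 × (-2.11)
   = 1.57 + 1.92 − 2.128 − 2.743 = -1.38
r_t = 0.91 × 0.33 + 0.09 × (-1.38) = 0.3003 − 0.1242 = 0.18

0.18%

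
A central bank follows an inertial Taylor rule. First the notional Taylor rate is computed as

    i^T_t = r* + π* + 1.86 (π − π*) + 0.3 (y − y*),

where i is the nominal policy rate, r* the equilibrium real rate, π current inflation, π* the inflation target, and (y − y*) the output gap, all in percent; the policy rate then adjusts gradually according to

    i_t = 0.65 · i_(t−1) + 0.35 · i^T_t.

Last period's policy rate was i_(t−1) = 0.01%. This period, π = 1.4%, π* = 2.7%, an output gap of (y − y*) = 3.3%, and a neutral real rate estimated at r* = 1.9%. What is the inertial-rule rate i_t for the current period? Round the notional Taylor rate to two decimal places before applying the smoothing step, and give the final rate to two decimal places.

i^T_t = 1.9 + 2.7 + 1.86 × (1.4 − 2.7) + 0.3 × 3.3
   = 1.9 + 2.7 − 2.418 + 0.99 = 3.17
i_t = 0.65 × 0.01 + 0.35 × 3.17 = 0.0065 + 1.1095 = 1.12

1.12%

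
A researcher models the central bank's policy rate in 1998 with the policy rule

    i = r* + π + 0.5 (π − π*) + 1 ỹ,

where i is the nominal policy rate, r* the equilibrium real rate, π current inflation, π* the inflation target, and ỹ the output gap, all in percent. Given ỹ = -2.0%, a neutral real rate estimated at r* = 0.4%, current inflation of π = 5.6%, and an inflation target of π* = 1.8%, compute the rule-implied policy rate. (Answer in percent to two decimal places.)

i = 0.4 + 5.6 + 0.5 × (5.6 − 1.8) + 1 × (-2.0)
   = 0.4 + 5.6 + 1.9 − 2 = 5.90

5.90%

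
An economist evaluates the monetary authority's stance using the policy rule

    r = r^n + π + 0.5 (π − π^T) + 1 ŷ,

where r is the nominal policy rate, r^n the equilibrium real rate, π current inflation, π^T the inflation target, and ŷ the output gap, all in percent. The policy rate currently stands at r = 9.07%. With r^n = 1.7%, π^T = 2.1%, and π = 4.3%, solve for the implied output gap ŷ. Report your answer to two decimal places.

1 ŷ = 9.07 − 1.7 − 4.3 − 0.5 × (4.3 − 2.1) = 1.97
ŷ = 1.97 / 1 = 1.97

1.97%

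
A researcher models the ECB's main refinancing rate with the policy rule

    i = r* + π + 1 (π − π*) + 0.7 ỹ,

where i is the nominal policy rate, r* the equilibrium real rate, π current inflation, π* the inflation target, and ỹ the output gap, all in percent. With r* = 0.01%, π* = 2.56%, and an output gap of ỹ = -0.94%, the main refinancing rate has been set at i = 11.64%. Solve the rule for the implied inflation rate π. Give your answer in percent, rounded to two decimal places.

Collecting π: i = r* + (1 + 1) π − 1 π* + 0.7 ỹ
2 π = 11.64 − 0.01 + 1 × 2.56 − 0.7 × (-0.94) = 14.848
π = 14.848 / 2 = 7.42

7.42%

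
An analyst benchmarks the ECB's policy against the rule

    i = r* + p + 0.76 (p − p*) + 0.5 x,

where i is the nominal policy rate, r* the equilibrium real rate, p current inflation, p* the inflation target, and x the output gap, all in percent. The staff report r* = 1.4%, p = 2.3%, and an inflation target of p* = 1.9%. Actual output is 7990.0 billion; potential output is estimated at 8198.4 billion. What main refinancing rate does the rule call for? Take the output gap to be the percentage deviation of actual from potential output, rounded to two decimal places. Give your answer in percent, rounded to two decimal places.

2.73%

Output gap = 100 × (7990.0 − 8198.4) / 8198.4 = -2.54%.
i = 1.40 + 2.30 + 0.76 × (2.30 − 1.90) + 0.5 × (-2.54)
   = 1.40 + 2.3 + 0.304 − 1.27 = 2.73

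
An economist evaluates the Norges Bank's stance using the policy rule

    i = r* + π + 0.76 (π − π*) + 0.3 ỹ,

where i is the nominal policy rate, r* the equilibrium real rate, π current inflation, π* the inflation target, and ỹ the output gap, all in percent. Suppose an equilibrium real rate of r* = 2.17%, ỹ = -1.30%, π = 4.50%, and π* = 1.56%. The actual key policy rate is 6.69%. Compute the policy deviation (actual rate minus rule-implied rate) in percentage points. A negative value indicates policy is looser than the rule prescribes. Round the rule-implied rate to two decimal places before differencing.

i = 2.17 + 4.50 + 0.76 × (4.50 − 1.56) + 0.3 × (-1.30)
   = 2.17 + 4.5 + 2.2344 − 0.39 = 8.51
Deviation = 6.69 − 8.51 = -1.82 pp.

-1.82 pp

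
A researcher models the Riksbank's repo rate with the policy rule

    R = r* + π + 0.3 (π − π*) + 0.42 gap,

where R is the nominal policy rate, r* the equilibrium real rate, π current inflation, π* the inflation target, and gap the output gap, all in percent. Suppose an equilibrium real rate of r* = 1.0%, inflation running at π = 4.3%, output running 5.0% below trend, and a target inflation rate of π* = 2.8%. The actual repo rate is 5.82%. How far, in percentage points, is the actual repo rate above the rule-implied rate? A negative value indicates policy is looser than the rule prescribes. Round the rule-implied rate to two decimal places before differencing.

2.17 pp

Output 5.0% below potential → gap = -5.0.
R = 1.0 + 4.3 + 0.3 × (4.3 − 2.8) + 0.42 × (-5.0)
   = 1.0 + 4.3 + 0.45 − 2.1 = 3.65
Deviation = 5.82 − 3.65 = 2.17 pp.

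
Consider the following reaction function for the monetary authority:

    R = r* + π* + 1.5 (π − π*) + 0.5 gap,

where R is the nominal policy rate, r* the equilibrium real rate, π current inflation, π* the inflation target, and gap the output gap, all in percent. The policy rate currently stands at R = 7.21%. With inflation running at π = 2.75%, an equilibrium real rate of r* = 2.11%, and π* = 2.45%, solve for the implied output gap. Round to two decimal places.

4.40%

0.5 gap = 7.21 − 2.11 − 2.45 − 1.5 × (2.75 − 2.45) = 2.2
gap = 2.2 / 0.5 = 4.40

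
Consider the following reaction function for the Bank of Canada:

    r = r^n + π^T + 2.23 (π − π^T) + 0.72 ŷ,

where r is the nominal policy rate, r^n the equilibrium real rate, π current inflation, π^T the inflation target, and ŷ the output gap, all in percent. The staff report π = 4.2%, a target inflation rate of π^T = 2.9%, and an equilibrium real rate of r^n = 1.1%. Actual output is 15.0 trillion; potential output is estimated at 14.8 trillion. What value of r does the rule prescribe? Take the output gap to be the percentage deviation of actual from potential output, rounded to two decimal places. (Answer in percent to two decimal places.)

7.87%

Output gap = 100 × (15.0 − 14.8) / 14.8 = 1.35%.
r = 1.10 + 2.90 + 2.23 × (4.20 − 2.90) + 0.72 × 1.35
   = 1.10 + 2.9 + 2.899 + 0.972 = 7.87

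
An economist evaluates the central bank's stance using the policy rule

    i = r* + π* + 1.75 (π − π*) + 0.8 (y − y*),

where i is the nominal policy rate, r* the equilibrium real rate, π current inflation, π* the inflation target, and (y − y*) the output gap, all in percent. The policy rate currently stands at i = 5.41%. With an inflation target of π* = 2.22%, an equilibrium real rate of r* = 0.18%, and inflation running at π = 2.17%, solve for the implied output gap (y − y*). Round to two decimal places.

3.87%

0.8 (y − y*) = 5.41 − 0.18 − 2.22 − 1.75 × (2.17 − 2.22) = 3.0975
(y − y*) = 3.0975 / 0.8 = 3.87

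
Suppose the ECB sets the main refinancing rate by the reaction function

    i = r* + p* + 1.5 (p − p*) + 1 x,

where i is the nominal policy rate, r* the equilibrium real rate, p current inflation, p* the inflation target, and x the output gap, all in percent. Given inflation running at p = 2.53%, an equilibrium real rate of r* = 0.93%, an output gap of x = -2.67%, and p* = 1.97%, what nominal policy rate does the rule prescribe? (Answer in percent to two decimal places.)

1.07%

i = 0.93 + 1.97 + 1.5 × (2.53 − 1.97) + 1 × (-2.67)
   = 0.93 + 1.97 + 0.84 − 2.67 = 1.07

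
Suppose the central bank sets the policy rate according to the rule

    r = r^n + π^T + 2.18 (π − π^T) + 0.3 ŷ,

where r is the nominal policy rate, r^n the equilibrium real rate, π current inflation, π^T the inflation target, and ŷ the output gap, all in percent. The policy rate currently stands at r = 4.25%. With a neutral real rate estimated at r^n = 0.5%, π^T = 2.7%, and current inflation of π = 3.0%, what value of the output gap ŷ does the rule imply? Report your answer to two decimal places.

0.3 ŷ = 4.25 − 0.5 − 2.7 − 2.18 × (3.0 − 2.7) = 0.396
ŷ = 0.396 / 0.3 = 1.32

1.32%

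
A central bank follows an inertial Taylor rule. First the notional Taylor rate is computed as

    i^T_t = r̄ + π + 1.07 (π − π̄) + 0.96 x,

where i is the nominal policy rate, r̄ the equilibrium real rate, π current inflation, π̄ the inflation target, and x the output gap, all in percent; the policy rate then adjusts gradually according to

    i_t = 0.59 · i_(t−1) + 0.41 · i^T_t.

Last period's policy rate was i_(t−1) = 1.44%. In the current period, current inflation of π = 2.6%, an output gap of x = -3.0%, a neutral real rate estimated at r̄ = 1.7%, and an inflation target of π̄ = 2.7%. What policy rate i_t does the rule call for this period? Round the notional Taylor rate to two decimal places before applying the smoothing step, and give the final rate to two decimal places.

1.39%

i^T_t = 1.7 + 2.6 + 1.07 × (2.6 − 2.7) + 0.96 × (-3.0)
   = 1.7 + 2.6 − 0.107 − 2.88 = 1.31
i_t = 0.59 × 1.44 + 0.41 × 1.31 = 0.8496 + 0.5371 = 1.39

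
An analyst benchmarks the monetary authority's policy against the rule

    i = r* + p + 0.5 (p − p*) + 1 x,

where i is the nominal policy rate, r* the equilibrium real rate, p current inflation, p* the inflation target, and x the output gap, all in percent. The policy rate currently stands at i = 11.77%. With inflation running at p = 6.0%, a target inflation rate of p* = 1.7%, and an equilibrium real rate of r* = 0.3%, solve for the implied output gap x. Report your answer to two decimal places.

1 x = 11.77 − 0.3 − 6.0 − 0.5 × (6.0 − 1.7) = 3.32
x = 3.32 / 1 = 3.32

3.32%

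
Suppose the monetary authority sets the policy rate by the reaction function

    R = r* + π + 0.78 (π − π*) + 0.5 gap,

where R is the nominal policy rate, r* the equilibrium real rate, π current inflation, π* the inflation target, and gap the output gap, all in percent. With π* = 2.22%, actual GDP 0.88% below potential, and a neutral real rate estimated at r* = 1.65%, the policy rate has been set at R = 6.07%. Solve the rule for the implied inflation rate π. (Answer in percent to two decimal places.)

Output 0.88% below potential → gap = -0.88.
Collecting π: R = r* + (1 + 0.78) π − 0.78 π* + 0.5 gap
1.78 π = 6.07 − 1.65 + 0.78 × 2.22 − 0.5 × (-0.88) = 6.5916
π = 6.5916 / 1.78 = 3.70

3.70%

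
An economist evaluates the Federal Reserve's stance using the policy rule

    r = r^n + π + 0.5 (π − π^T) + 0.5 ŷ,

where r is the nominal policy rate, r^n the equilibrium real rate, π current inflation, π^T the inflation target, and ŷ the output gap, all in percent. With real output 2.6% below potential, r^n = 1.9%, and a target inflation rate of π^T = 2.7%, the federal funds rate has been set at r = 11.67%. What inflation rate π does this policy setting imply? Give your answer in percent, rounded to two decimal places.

8.28%

Output 2.6% below potential → ŷ = -2.6.
Collecting π: r = r^n + (1 + 0.5) π − 0.5 π^T + 0.5 ŷ
1.5 π = 11.67 − 1.9 + 0.5 × 2.7 − 0.5 × (-2.6) = 12.42
π = 12.42 / 1.5 = 8.28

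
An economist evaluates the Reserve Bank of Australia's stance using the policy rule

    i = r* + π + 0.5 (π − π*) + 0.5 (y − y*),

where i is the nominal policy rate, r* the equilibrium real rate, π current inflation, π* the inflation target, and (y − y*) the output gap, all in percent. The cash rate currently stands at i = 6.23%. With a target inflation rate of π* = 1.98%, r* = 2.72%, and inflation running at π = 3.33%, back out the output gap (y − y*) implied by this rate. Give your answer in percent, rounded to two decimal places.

0.5 (y − y*) = 6.23 − 2.72 − 3.33 − 0.5 × (3.33 − 1.98) = -0.495
(y − y*) = -0.495 / 0.5 = -0.99

-0.99%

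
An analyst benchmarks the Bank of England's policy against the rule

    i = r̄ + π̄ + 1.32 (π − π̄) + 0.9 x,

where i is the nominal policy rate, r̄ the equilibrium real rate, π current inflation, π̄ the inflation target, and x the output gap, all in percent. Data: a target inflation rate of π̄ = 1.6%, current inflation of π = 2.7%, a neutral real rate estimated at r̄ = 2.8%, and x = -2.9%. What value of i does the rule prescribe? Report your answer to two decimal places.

i = 2.8 + 1.6 + 1.32 × (2.7 − 1.6) + 0.9 × (-2.9)
   = 2.8 + 1.6 + 1.452 − 2.61 = 3.24

3.24%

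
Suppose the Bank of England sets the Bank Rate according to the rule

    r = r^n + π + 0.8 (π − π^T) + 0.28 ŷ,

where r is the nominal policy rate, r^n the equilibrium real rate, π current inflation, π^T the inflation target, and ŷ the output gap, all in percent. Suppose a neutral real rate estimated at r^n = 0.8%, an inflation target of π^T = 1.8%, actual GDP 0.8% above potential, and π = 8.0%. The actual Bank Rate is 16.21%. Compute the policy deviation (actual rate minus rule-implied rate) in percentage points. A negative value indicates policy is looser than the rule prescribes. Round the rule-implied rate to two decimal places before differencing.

Output 0.8% above potential → ŷ = 0.8.
r = 0.8 + 8.0 + 0.8 × (8.0 − 1.8) + 0.28 × 0.8
   = 0.8 + 8 + 4.96 + 0.224 = 13.98
Deviation = 16.21 − 13.98 = 2.23 pp.

2.23 pp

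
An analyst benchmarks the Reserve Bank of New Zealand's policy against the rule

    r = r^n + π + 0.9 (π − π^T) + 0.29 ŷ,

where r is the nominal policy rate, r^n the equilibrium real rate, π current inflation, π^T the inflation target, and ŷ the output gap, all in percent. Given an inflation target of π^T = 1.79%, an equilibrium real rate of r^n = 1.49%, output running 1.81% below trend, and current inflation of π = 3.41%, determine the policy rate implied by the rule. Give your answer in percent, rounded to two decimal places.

5.83%

Output 1.81% below potential → ŷ = -1.81.
r = 1.49 + 3.41 + 0.9 × (3.41 − 1.79) + 0.29 × (-1.81)
   = 1.49 + 3.41 + 1.458 − 0.5249 = 5.83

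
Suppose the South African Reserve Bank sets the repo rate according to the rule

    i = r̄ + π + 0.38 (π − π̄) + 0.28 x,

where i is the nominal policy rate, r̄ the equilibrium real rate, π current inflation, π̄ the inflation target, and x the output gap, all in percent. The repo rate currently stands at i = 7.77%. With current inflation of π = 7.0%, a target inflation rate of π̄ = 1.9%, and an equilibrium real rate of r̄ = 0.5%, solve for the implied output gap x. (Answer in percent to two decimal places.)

0.28 x = 7.77 − 0.5 − 7.0 − 0.38 × (7.0 − 1.9) = -1.668
x = -1.668 / 0.28 = -5.96

-5.96%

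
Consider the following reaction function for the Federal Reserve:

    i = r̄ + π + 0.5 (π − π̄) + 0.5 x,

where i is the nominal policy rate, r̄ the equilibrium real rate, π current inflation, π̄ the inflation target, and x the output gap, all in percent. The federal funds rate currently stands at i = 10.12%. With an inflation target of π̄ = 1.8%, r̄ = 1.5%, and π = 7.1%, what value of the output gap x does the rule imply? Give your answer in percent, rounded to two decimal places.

0.5 x = 10.12 − 1.5 − 7.1 − 0.5 × (7.1 − 1.8) = -1.13
x = -1.13 / 0.5 = -2.26

-2.26%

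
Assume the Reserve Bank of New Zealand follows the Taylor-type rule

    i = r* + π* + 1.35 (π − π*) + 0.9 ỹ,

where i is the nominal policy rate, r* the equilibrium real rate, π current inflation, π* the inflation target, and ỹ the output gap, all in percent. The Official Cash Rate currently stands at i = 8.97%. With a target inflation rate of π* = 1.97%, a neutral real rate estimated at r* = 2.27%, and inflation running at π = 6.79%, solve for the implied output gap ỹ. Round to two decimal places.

-1.97%

0.9 ỹ = 8.97 − 2.27 − 1.97 − 1.35 × (6.79 − 1.97) = -1.777
ỹ = -1.777 / 0.9 = -1.97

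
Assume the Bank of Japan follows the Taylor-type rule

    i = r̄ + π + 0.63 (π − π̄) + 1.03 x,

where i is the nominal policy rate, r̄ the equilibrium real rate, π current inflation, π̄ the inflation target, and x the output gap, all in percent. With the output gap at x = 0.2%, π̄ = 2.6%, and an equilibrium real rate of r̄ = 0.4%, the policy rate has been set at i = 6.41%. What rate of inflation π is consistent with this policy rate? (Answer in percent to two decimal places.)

Collecting π: i = r̄ + (1 + 0.63) π − 0.63 π̄ + 1.03 x
1.63 π = 6.41 − 0.4 + 0.63 × 2.6 − 1.03 × 0.2 = 7.442
π = 7.442 / 1.63 = 4.57

4.57%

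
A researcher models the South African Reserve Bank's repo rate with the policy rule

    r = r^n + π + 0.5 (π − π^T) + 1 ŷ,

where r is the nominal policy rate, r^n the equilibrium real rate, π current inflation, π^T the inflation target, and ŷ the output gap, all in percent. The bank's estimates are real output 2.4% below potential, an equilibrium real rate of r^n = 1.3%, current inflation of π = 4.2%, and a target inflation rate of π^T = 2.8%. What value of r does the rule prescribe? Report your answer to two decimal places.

3.80%

Output 2.4% below potential → ŷ = -2.4.
r = 1.3 + 4.2 + 0.5 × (4.2 − 2.8) + 1 × (-2.4)
   = 1.3 + 4.2 + 0.7 − 2.4 = 3.80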